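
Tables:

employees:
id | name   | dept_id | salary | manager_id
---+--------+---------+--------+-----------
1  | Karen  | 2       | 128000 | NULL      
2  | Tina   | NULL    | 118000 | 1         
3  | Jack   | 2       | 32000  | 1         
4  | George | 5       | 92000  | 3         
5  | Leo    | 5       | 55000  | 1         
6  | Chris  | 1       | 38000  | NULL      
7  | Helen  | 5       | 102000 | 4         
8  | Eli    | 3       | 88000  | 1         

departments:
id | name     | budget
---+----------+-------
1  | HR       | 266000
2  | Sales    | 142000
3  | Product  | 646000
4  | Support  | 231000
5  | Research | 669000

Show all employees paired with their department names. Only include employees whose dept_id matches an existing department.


INNER JOIN keeps only employees rows whose dept_id matches an id in departments. Walk through each employee:
  - employee 1 (Karen): dept_id=2 -> matches Sales
  - employee 2 (Tina): dept_id=NULL, no match -> dropped
  - employee 3 (Jack): dept_id=2 -> matches Sales
  - employee 4 (George): dept_id=5 -> matches Research
  - employee 5 (Leo): dept_id=5 -> matches Research
  - employee 6 (Chris): dept_id=1 -> matches HR
  - employee 7 (Helen): dept_id=5 -> matches Research
  - employee 8 (Eli): dept_id=3 -> matches Product
So 1 of 8 rows is dropped.

SQL:
SELECT a.name, b.name AS department
FROM employees a
INNER JOIN departments b ON a.dept_id = b.id

Result:
name   | department
-------+-----------
Karen  | Sales     
Jack   | Sales     
George | Research  
Leo    | Research  
Chris  | HR        
Helen  | Research  
Eli    | Product   


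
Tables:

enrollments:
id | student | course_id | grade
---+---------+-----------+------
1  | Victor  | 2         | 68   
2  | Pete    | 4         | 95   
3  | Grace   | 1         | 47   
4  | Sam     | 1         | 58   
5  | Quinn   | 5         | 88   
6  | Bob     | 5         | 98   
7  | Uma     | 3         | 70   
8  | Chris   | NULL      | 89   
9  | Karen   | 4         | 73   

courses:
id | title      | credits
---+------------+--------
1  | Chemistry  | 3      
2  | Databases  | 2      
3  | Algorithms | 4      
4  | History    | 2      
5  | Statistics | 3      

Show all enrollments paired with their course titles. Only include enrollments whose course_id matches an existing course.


INNER JOIN keeps only enrollments rows whose course_id matches an id in courses. Walk through each enrollment:
  - enrollment 1 (Victor): course_id=2 -> matches Databases
  - enrollment 2 (Pete): course_id=4 -> matches History
  - enrollment 3 (Grace): course_id=1 -> matches Chemistry
  - enrollment 4 (Sam): course_id=1 -> matches Chemistry
  - enrollment 5 (Quinn): course_id=5 -> matches Statistics
  - enrollment 6 (Bob): course_id=5 -> matches Statistics
  - enrollment 7 (Uma): course_id=3 -> matches Algorithms
  - enrollment 8 (Chris): course_id=NULL, no match -> dropped
  - enrollment 9 (Karen): course_id=4 -> matches History
So 1 of 9 rows is dropped.

SQL:
SELECT a.student, b.title AS course
FROM enrollments a
INNER JOIN courses b ON a.course_id = b.id

Result:
student | course    
--------+-----------
Victor  | Databases 
Pete    | History   
Grace   | Chemistry 
Sam     | Chemistry 
Quinn   | Statistics
Bob     | Statistics
Uma     | Algorithms
Karen   | History   


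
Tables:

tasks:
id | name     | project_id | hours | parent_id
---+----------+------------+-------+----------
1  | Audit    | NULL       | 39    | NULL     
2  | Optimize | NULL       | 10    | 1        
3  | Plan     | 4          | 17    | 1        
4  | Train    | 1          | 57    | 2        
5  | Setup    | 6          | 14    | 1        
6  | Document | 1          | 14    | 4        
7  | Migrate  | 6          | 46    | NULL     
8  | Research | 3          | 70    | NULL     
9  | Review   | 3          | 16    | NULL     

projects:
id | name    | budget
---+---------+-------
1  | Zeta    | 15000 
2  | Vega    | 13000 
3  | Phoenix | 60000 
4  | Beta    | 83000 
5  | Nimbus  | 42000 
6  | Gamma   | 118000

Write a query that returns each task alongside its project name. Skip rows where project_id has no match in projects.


INNER JOIN keeps only tasks rows whose project_id matches an id in projects. Walk through each task:
  - task 1 (Audit): project_id=NULL, no match -> dropped
  - task 2 (Optimize): project_id=NULL, no match -> dropped
  - task 3 (Plan): project_id=4 -> matches Beta
  - task 4 (Train): project_id=1 -> matches Zeta
  - task 5 (Setup): project_id=6 -> matches Gamma
  - task 6 (Document): project_id=1 -> matches Zeta
  - task 7 (Migrate): project_id=6 -> matches Gamma
  - task 8 (Research): project_id=3 -> matches Phoenix
  - task 9 (Review): project_id=3 -> matches Phoenix
So 2 of 9 rows are dropped.

SQL:
SELECT a.name, b.name AS project
FROM tasks a
INNER JOIN projects b ON a.project_id = b.id

Result:
name     | project
---------+--------
Plan     | Beta   
Train    | Zeta   
Setup    | Gamma  
Document | Zeta   
Migrate  | Gamma  
Research | Phoenix
Review   | Phoenix


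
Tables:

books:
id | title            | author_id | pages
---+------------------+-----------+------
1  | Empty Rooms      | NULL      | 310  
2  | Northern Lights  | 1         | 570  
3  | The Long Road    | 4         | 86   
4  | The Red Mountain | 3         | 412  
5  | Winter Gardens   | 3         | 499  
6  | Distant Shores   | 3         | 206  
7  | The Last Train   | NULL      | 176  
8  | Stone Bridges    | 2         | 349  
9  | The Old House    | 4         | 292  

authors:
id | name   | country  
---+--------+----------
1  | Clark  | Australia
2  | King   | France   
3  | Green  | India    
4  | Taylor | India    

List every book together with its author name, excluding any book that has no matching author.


INNER JOIN keeps only books rows whose author_id matches an id in authors. Walk through each book:
  - book 1 (Empty Rooms): author_id=NULL, no match -> dropped
  - book 2 (Northern Lights): author_id=1 -> matches Clark
  - book 3 (The Long Road): author_id=4 -> matches Taylor
  - book 4 (The Red Mountain): author_id=3 -> matches Green
  - book 5 (Winter Gardens): author_id=3 -> matches Green
  - book 6 (Distant Shores): author_id=3 -> matches Green
  - book 7 (The Last Train): author_id=NULL, no match -> dropped
  - book 8 (Stone Bridges): author_id=2 -> matches King
  - book 9 (The Old House): author_id=4 -> matches Taylor
So 2 of 9 rows are dropped.

SQL:
SELECT a.title, b.name AS author
FROM books a
INNER JOIN authors b ON a.author_id = b.id

Result:
title            | author
-----------------+-------
Northern Lights  | Clark 
The Long Road    | Taylor
The Red Mountain | Green 
Winter Gardens   | Green 
Distant Shores   | Green 
Stone Bridges    | King  
The Old House    | Taylor


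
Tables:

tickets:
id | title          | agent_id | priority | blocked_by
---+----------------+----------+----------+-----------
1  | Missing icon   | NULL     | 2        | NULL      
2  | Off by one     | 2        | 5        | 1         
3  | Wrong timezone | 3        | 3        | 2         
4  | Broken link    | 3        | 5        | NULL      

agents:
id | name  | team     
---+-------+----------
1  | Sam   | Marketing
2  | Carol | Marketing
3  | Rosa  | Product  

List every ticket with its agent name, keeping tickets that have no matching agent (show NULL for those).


LEFT JOIN keeps every row from tickets (the left table); where agent_id has no match in agents, the agent columns become NULL. Walk through each ticket:
  - ticket 1 (Missing icon): agent_id=NULL, no match -> kept with NULL
  - ticket 2 (Off by one): agent_id=2 -> matches Carol
  - ticket 3 (Wrong timezone): agent_id=3 -> matches Rosa
  - ticket 4 (Broken link): agent_id=3 -> matches Rosa
All 4 rows appear; 1 has NULL agent.

SQL:
SELECT a.title, b.name AS agent
FROM tickets a
LEFT JOIN agents b ON a.agent_id = b.id

Result:
title          | agent
---------------+------
Missing icon   | NULL 
Off by one     | Carol
Wrong timezone | Rosa 
Broken link    | Rosa 


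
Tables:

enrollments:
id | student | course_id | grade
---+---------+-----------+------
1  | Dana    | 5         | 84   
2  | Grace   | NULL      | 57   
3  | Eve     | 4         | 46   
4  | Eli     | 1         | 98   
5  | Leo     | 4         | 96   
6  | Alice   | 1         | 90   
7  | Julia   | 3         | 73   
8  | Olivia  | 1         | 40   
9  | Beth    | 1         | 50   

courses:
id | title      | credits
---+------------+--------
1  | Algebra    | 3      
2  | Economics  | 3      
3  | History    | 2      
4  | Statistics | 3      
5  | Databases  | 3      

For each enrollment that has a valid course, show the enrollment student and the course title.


INNER JOIN keeps only enrollments rows whose course_id matches an id in courses. Walk through each enrollment:
  - enrollment 1 (Dana): course_id=5 -> matches Databases
  - enrollment 2 (Grace): course_id=NULL, no match -> dropped
  - enrollment 3 (Eve): course_id=4 -> matches Statistics
  - enrollment 4 (Eli): course_id=1 -> matches Algebra
  - enrollment 5 (Leo): course_id=4 -> matches Statistics
  - enrollment 6 (Alice): course_id=1 -> matches Algebra
  - enrollment 7 (Julia): course_id=3 -> matches History
  - enrollment 8 (Olivia): course_id=1 -> matches Algebra
  - enrollment 9 (Beth): course_id=1 -> matches Algebra
So 1 of 9 rows is dropped.

SQL:
SELECT a.student, b.title AS course
FROM enrollments a
INNER JOIN courses b ON a.course_id = b.id

Result:
student | course    
--------+-----------
Dana    | Databases 
Eve     | Statistics
Eli     | Algebra   
Leo     | Statistics
Alice   | Algebra   
Julia   | History   
Olivia  | Algebra   
Beth    | Algebra   


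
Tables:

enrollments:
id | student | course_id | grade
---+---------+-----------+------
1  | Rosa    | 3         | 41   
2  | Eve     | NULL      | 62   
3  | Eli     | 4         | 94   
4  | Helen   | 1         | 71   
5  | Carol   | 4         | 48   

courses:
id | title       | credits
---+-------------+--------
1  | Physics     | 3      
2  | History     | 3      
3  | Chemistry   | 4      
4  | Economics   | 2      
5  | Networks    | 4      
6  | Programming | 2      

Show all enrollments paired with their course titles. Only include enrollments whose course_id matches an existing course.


INNER JOIN keeps only enrollments rows whose course_id matches an id in courses. Walk through each enrollment:
  - enrollment 1 (Rosa): course_id=3 -> matches Chemistry
  - enrollment 2 (Eve): course_id=NULL, no match -> dropped
  - enrollment 3 (Eli): course_id=4 -> matches Economics
  - enrollment 4 (Helen): course_id=1 -> matches Physics
  - enrollment 5 (Carol): course_id=4 -> matches Economics
So 1 of 5 rows is dropped.

SQL:
SELECT a.student, b.title AS course
FROM enrollments a
INNER JOIN courses b ON a.course_id = b.id

Result:
student | course   
--------+----------
Rosa    | Chemistry
Eli     | Economics
Helen   | Physics  
Carol   | Economics


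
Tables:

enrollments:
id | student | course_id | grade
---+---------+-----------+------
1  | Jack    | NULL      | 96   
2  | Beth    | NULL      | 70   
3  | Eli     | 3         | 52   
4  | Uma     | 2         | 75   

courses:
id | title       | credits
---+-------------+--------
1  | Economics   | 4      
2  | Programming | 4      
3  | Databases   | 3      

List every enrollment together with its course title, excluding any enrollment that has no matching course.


INNER JOIN keeps only enrollments rows whose course_id matches an id in courses. Walk through each enrollment:
  - enrollment 1 (Jack): course_id=NULL, no match -> dropped
  - enrollment 2 (Beth): course_id=NULL, no match -> dropped
  - enrollment 3 (Eli): course_id=3 -> matches Databases
  - enrollment 4 (Uma): course_id=2 -> matches Programming
So 2 of 4 rows are dropped.

SQL:
SELECT a.student, b.title AS course
FROM enrollments a
INNER JOIN courses b ON a.course_id = b.id

Result:
student | course     
--------+------------
Eli     | Databases  
Uma     | Programming


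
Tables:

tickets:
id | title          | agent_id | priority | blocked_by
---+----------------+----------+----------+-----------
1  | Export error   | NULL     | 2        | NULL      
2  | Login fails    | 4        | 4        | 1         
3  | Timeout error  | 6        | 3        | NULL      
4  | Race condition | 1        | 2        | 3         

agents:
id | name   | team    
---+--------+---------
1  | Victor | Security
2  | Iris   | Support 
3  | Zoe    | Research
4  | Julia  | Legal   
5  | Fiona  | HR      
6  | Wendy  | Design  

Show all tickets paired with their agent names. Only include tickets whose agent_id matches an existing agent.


INNER JOIN keeps only tickets rows whose agent_id matches an id in agents. Walk through each ticket:
  - ticket 1 (Export error): agent_id=NULL, no match -> dropped
  - ticket 2 (Login fails): agent_id=4 -> matches Julia
  - ticket 3 (Timeout error): agent_id=6 -> matches Wendy
  - ticket 4 (Race condition): agent_id=1 -> matches Victor
So 1 of 4 rows is dropped.

SQL:
SELECT a.title, b.name AS agent
FROM tickets a
INNER JOIN agents b ON a.agent_id = b.id

Result:
title          | agent 
---------------+-------
Login fails    | Julia 
Timeout error  | Wendy 
Race condition | Victor


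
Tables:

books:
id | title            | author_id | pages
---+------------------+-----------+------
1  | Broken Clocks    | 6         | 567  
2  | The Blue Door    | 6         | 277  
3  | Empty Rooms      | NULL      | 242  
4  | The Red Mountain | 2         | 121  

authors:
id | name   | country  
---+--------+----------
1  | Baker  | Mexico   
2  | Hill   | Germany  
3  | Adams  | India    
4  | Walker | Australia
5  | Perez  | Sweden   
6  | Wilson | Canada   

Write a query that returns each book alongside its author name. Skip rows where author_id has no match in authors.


INNER JOIN keeps only books rows whose author_id matches an id in authors. Walk through each book:
  - book 1 (Broken Clocks): author_id=6 -> matches Wilson
  - book 2 (The Blue Door): author_id=6 -> matches Wilson
  - book 3 (Empty Rooms): author_id=NULL, no match -> dropped
  - book 4 (The Red Mountain): author_id=2 -> matches Hill
So 1 of 4 rows is dropped.

SQL:
SELECT a.title, b.name AS author
FROM books a
INNER JOIN authors b ON a.author_id = b.id

Result:
title            | author
-----------------+-------
Broken Clocks    | Wilson
The Blue Door    | Wilson
The Red Mountain | Hill  


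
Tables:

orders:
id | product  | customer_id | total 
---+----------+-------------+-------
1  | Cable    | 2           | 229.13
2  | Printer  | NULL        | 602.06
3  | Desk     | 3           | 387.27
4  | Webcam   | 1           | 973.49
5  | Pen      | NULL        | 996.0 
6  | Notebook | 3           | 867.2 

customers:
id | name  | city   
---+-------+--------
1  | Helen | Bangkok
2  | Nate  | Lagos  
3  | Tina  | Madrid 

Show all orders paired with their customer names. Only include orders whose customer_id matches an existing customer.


INNER JOIN keeps only orders rows whose customer_id matches an id in customers. Walk through each order:
  - order 1 (Cable): customer_id=2 -> matches Nate
  - order 2 (Printer): customer_id=NULL, no match -> dropped
  - order 3 (Desk): customer_id=3 -> matches Tina
  - order 4 (Webcam): customer_id=1 -> matches Helen
  - order 5 (Pen): customer_id=NULL, no match -> dropped
  - order 6 (Notebook): customer_id=3 -> matches Tina
So 2 of 6 rows are dropped.

SQL:
SELECT a.product, b.name AS customer
FROM orders a
INNER JOIN customers b ON a.customer_id = b.id

Result:
product  | customer
---------+---------
Cable    | Nate    
Desk     | Tina    
Webcam   | Helen   
Notebook | Tina    


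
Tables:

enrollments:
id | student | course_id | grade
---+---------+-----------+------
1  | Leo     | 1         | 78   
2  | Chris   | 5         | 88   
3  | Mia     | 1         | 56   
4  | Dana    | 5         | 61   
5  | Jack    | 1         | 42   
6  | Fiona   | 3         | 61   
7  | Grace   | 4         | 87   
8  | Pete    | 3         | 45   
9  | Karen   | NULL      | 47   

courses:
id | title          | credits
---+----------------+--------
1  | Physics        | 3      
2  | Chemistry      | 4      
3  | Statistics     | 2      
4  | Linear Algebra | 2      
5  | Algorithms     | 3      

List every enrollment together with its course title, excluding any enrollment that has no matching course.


INNER JOIN keeps only enrollments rows whose course_id matches an id in courses. Walk through each enrollment:
  - enrollment 1 (Leo): course_id=1 -> matches Physics
  - enrollment 2 (Chris): course_id=5 -> matches Algorithms
  - enrollment 3 (Mia): course_id=1 -> matches Physics
  - enrollment 4 (Dana): course_id=5 -> matches Algorithms
  - enrollment 5 (Jack): course_id=1 -> matches Physics
  - enrollment 6 (Fiona): course_id=3 -> matches Statistics
  - enrollment 7 (Grace): course_id=4 -> matches Linear Algebra
  - enrollment 8 (Pete): course_id=3 -> matches Statistics
  - enrollment 9 (Karen): course_id=NULL, no match -> dropped
So 1 of 9 rows is dropped.

SQL:
SELECT a.student, b.title AS course
FROM enrollments a
INNER JOIN courses b ON a.course_id = b.id

Result:
student | course        
--------+---------------
Leo     | Physics       
Chris   | Algorithms    
Mia     | Physics       
Dana    | Algorithms    
Jack    | Physics       
Fiona   | Statistics    
Grace   | Linear Algebra
Pete    | Statistics    


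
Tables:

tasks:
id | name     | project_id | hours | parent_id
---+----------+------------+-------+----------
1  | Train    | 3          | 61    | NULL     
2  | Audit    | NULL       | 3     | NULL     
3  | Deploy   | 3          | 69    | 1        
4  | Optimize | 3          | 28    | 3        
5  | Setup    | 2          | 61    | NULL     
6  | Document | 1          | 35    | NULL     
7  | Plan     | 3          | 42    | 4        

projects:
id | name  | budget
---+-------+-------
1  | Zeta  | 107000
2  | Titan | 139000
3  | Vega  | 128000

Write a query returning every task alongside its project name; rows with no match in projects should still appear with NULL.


LEFT JOIN keeps every row from tasks (the left table); where project_id has no match in projects, the project columns become NULL. Walk through each task:
  - task 1 (Train): project_id=3 -> matches Vega
  - task 2 (Audit): project_id=NULL, no match -> kept with NULL
  - task 3 (Deploy): project_id=3 -> matches Vega
  - task 4 (Optimize): project_id=3 -> matches Vega
  - task 5 (Setup): project_id=2 -> matches Titan
  - task 6 (Document): project_id=1 -> matches Zeta
  - task 7 (Plan): project_id=3 -> matches Vega
All 7 rows appear; 1 has NULL project.

SQL:
SELECT a.name, b.name AS project
FROM tasks a
LEFT JOIN projects b ON a.project_id = b.id

Result:
name     | project
---------+--------
Train    | Vega   
Audit    | NULL   
Deploy   | Vega   
Optimize | Vega   
Setup    | Titan  
Document | Zeta   
Plan     | Vega   


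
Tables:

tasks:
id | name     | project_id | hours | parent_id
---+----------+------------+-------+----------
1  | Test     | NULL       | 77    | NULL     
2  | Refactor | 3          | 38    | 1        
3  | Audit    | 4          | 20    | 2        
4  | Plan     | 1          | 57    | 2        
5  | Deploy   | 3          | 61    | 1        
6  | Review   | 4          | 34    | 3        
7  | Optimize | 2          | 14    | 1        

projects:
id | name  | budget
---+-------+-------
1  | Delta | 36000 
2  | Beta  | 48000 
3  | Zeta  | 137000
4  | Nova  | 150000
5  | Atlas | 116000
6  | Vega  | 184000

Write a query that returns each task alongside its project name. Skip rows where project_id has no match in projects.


INNER JOIN keeps only tasks rows whose project_id matches an id in projects. Walk through each task:
  - task 1 (Test): project_id=NULL, no match -> dropped
  - task 2 (Refactor): project_id=3 -> matches Zeta
  - task 3 (Audit): project_id=4 -> matches Nova
  - task 4 (Plan): project_id=1 -> matches Delta
  - task 5 (Deploy): project_id=3 -> matches Zeta
  - task 6 (Review): project_id=4 -> matches Nova
  - task 7 (Optimize): project_id=2 -> matches Beta
So 1 of 7 rows is dropped.

SQL:
SELECT a.name, b.name AS project
FROM tasks a
INNER JOIN projects b ON a.project_id = b.id

Result:
name     | project
---------+--------
Refactor | Zeta   
Audit    | Nova   
Plan     | Delta  
Deploy   | Zeta   
Review   | Nova   
Optimize | Beta   


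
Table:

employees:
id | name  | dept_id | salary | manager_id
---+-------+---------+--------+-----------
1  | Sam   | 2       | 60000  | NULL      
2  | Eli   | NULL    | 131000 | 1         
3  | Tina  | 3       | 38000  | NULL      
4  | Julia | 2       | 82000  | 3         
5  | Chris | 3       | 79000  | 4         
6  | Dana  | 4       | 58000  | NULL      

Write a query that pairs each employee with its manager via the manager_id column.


This is a self-join: employees is joined to a second copy of itself, matching each row's manager_id to another row's id. Use LEFT JOIN so rows with manager_id=NULL are kept.
  - employee 1 (Sam): manager_id=NULL -> NULL
  - employee 2 (Eli): manager_id=1 -> Sam
  - employee 3 (Tina): manager_id=NULL -> NULL
  - employee 4 (Julia): manager_id=3 -> Tina
  - employee 5 (Chris): manager_id=4 -> Julia
  - employee 6 (Dana): manager_id=NULL -> NULL

SQL:
SELECT a.name AS item, b.name AS manager
FROM employees a
LEFT JOIN employees b ON a.manager_id = b.id

Result:
item  | manager
------+--------
Sam   | NULL   
Eli   | Sam    
Tina  | NULL   
Julia | Tina   
Chris | Julia  
Dana  | NULL   


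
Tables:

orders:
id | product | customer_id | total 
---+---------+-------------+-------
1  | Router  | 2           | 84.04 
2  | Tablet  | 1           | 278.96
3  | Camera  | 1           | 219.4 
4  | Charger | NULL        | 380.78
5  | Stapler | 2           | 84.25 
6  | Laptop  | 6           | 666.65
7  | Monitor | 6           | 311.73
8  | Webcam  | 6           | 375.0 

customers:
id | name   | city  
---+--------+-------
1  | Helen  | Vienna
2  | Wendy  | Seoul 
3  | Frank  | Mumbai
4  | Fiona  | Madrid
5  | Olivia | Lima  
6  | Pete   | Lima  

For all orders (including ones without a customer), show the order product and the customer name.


LEFT JOIN keeps every row from orders (the left table); where customer_id has no match in customers, the customer columns become NULL. Walk through each order:
  - order 1 (Router): customer_id=2 -> matches Wendy
  - order 2 (Tablet): customer_id=1 -> matches Helen
  - order 3 (Camera): customer_id=1 -> matches Helen
  - order 4 (Charger): customer_id=NULL, no match -> kept with NULL
  - order 5 (Stapler): customer_id=2 -> matches Wendy
  - order 6 (Laptop): customer_id=6 -> matches Pete
  - order 7 (Monitor): customer_id=6 -> matches Pete
  - order 8 (Webcam): customer_id=6 -> matches Pete
All 8 rows appear; 1 has NULL customer.

SQL:
SELECT a.product, b.name AS customer
FROM orders a
LEFT JOIN customers b ON a.customer_id = b.id

Result:
product | customer
--------+---------
Router  | Wendy   
Tablet  | Helen   
Camera  | Helen   
Charger | NULL    
Stapler | Wendy   
Laptop  | Pete    
Monitor | Pete    
Webcam  | Pete    


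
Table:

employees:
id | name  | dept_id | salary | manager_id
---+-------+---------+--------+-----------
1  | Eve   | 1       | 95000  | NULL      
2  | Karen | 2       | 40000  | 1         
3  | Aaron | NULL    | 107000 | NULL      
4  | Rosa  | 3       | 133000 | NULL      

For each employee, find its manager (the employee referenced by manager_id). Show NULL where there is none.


This is a self-join: employees is joined to a second copy of itself, matching each row's manager_id to another row's id. Use LEFT JOIN so rows with manager_id=NULL are kept.
  - employee 1 (Eve): manager_id=NULL -> NULL
  - employee 2 (Karen): manager_id=1 -> Eve
  - employee 3 (Aaron): manager_id=NULL -> NULL
  - employee 4 (Rosa): manager_id=NULL -> NULL

SQL:
SELECT a.name AS item, b.name AS manager
FROM employees a
LEFT JOIN employees b ON a.manager_id = b.id

Result:
item  | manager
------+--------
Eve   | NULL   
Karen | Eve    
Aaron | NULL   
Rosa  | NULL   


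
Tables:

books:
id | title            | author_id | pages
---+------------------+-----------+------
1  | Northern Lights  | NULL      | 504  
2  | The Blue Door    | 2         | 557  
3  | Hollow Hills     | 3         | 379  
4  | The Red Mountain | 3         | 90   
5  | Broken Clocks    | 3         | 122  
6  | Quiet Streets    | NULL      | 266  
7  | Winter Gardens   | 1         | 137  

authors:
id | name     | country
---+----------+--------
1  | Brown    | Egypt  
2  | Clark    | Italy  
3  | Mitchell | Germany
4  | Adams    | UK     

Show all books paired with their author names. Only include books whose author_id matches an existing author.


INNER JOIN keeps only books rows whose author_id matches an id in authors. Walk through each book:
  - book 1 (Northern Lights): author_id=NULL, no match -> dropped
  - book 2 (The Blue Door): author_id=2 -> matches Clark
  - book 3 (Hollow Hills): author_id=3 -> matches Mitchell
  - book 4 (The Red Mountain): author_id=3 -> matches Mitchell
  - book 5 (Broken Clocks): author_id=3 -> matches Mitchell
  - book 6 (Quiet Streets): author_id=NULL, no match -> dropped
  - book 7 (Winter Gardens): author_id=1 -> matches Brown
So 2 of 7 rows are dropped.

SQL:
SELECT a.title, b.name AS author
FROM books a
INNER JOIN authors b ON a.author_id = b.id

Result:
title            | author  
-----------------+---------
The Blue Door    | Clark   
Hollow Hills     | Mitchell
The Red Mountain | Mitchell
Broken Clocks    | Mitchell
Winter Gardens   | Brown   


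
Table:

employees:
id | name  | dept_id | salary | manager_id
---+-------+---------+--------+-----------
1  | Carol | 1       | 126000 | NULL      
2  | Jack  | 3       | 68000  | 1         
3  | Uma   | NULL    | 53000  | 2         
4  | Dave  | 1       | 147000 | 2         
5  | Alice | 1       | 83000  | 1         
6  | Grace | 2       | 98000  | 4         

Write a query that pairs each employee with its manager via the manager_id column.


This is a self-join: employees is joined to a second copy of itself, matching each row's manager_id to another row's id. Use LEFT JOIN so rows with manager_id=NULL are kept.
  - employee 1 (Carol): manager_id=NULL -> NULL
  - employee 2 (Jack): manager_id=1 -> Carol
  - employee 3 (Uma): manager_id=2 -> Jack
  - employee 4 (Dave): manager_id=2 -> Jack
  - employee 5 (Alice): manager_id=1 -> Carol
  - employee 6 (Grace): manager_id=4 -> Dave

SQL:
SELECT a.name AS item, b.name AS manager
FROM employees a
LEFT JOIN employees b ON a.manager_id = b.id

Result:
item  | manager
------+--------
Carol | NULL   
Jack  | Carol  
Uma   | Jack   
Dave  | Jack   
Alice | Carol  
Grace | Dave   


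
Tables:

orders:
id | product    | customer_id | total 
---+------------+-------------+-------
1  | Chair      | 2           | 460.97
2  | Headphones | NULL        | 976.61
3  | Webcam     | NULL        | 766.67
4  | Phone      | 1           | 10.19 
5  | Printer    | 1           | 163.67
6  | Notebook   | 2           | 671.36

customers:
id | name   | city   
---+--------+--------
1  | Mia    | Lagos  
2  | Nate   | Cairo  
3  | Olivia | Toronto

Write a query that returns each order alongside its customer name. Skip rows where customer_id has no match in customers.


INNER JOIN keeps only orders rows whose customer_id matches an id in customers. Walk through each order:
  - order 1 (Chair): customer_id=2 -> matches Nate
  - order 2 (Headphones): customer_id=NULL, no match -> dropped
  - order 3 (Webcam): customer_id=NULL, no match -> dropped
  - order 4 (Phone): customer_id=1 -> matches Mia
  - order 5 (Printer): customer_id=1 -> matches Mia
  - order 6 (Notebook): customer_id=2 -> matches Nate
So 2 of 6 rows are dropped.

SQL:
SELECT a.product, b.name AS customer
FROM orders a
INNER JOIN customers b ON a.customer_id = b.id

Result:
product  | customer
---------+---------
Chair    | Nate    
Phone    | Mia     
Printer  | Mia     
Notebook | Nate    


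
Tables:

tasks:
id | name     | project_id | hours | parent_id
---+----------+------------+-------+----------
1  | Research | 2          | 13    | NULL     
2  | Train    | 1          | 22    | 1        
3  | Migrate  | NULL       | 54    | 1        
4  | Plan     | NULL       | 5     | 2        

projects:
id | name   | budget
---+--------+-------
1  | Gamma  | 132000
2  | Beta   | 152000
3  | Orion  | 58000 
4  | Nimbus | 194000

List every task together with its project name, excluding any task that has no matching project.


INNER JOIN keeps only tasks rows whose project_id matches an id in projects. Walk through each task:
  - task 1 (Research): project_id=2 -> matches Beta
  - task 2 (Train): project_id=1 -> matches Gamma
  - task 3 (Migrate): project_id=NULL, no match -> dropped
  - task 4 (Plan): project_id=NULL, no match -> dropped
So 2 of 4 rows are dropped.

SQL:
SELECT a.name, b.name AS project
FROM tasks a
INNER JOIN projects b ON a.project_id = b.id

Result:
name     | project
---------+--------
Research | Beta   
Train    | Gamma  


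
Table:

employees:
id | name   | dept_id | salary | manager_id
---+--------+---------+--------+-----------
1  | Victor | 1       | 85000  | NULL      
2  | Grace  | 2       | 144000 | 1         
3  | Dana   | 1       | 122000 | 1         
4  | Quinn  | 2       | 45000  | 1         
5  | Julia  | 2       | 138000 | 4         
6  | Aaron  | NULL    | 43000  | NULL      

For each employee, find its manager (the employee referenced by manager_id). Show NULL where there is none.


This is a self-join: employees is joined to a second copy of itself, matching each row's manager_id to another row's id. Use LEFT JOIN so rows with manager_id=NULL are kept.
  - employee 1 (Victor): manager_id=NULL -> NULL
  - employee 2 (Grace): manager_id=1 -> Victor
  - employee 3 (Dana): manager_id=1 -> Victor
  - employee 4 (Quinn): manager_id=1 -> Victor
  - employee 5 (Julia): manager_id=4 -> Quinn
  - employee 6 (Aaron): manager_id=NULL -> NULL

SQL:
SELECT a.name AS item, b.name AS manager
FROM employees a
LEFT JOIN employees b ON a.manager_id = b.id

Result:
item   | manager
-------+--------
Victor | NULL   
Grace  | Victor 
Dana   | Victor 
Quinn  | Victor 
Julia  | Quinn  
Aaron  | NULL   


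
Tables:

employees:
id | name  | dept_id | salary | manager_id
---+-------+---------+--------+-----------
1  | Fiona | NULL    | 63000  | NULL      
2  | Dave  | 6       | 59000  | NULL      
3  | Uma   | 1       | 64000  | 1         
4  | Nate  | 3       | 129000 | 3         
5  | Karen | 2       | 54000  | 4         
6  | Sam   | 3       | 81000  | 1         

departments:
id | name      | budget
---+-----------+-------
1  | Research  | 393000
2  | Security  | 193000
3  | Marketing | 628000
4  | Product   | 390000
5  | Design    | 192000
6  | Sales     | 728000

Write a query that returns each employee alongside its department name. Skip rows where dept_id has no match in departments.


INNER JOIN keeps only employees rows whose dept_id matches an id in departments. Walk through each employee:
  - employee 1 (Fiona): dept_id=NULL, no match -> dropped
  - employee 2 (Dave): dept_id=6 -> matches Sales
  - employee 3 (Uma): dept_id=1 -> matches Research
  - employee 4 (Nate): dept_id=3 -> matches Marketing
  - employee 5 (Karen): dept_id=2 -> matches Security
  - employee 6 (Sam): dept_id=3 -> matches Marketing
So 1 of 6 rows is dropped.

SQL:
SELECT a.name, b.name AS department
FROM employees a
INNER JOIN departments b ON a.dept_id = b.id

Result:
name  | department
------+-----------
Dave  | Sales     
Uma   | Research  
Nate  | Marketing 
Karen | Security  
Sam   | Marketing 


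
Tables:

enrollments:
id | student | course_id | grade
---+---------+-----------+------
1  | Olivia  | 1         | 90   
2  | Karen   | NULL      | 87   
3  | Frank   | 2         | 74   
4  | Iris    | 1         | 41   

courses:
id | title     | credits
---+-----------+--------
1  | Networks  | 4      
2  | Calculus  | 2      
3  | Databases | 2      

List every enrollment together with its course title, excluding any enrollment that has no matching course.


INNER JOIN keeps only enrollments rows whose course_id matches an id in courses. Walk through each enrollment:
  - enrollment 1 (Olivia): course_id=1 -> matches Networks
  - enrollment 2 (Karen): course_id=NULL, no match -> dropped
  - enrollment 3 (Frank): course_id=2 -> matches Calculus
  - enrollment 4 (Iris): course_id=1 -> matches Networks
So 1 of 4 rows is dropped.

SQL:
SELECT a.student, b.title AS course
FROM enrollments a
INNER JOIN courses b ON a.course_id = b.id

Result:
student | course  
--------+---------
Olivia  | Networks
Frank   | Calculus
Iris    | Networks


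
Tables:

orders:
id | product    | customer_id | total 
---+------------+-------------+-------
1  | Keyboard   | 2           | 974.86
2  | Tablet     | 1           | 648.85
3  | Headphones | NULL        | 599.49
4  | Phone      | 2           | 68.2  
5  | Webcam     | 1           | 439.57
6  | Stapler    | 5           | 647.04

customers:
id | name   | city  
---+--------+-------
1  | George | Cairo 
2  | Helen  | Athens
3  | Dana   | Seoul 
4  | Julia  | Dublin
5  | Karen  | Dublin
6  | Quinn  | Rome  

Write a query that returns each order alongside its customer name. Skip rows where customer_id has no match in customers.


INNER JOIN keeps only orders rows whose customer_id matches an id in customers. Walk through each order:
  - order 1 (Keyboard): customer_id=2 -> matches Helen
  - order 2 (Tablet): customer_id=1 -> matches George
  - order 3 (Headphones): customer_id=NULL, no match -> dropped
  - order 4 (Phone): customer_id=2 -> matches Helen
  - order 5 (Webcam): customer_id=1 -> matches George
  - order 6 (Stapler): customer_id=5 -> matches Karen
So 1 of 6 rows is dropped.

SQL:
SELECT a.product, b.name AS customer
FROM orders a
INNER JOIN customers b ON a.customer_id = b.id

Result:
product  | customer
---------+---------
Keyboard | Helen   
Tablet   | George  
Phone    | Helen   
Webcam   | George  
Stapler  | Karen   


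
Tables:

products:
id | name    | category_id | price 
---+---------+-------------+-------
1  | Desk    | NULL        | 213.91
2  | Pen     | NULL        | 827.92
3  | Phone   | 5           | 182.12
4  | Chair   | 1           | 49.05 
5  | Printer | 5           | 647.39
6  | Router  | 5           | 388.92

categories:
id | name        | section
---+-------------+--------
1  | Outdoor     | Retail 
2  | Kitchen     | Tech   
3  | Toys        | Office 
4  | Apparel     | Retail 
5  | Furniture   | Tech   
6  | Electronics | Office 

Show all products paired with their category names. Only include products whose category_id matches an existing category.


INNER JOIN keeps only products rows whose category_id matches an id in categories. Walk through each product:
  - product 1 (Desk): category_id=NULL, no match -> dropped
  - product 2 (Pen): category_id=NULL, no match -> dropped
  - product 3 (Phone): category_id=5 -> matches Furniture
  - product 4 (Chair): category_id=1 -> matches Outdoor
  - product 5 (Printer): category_id=5 -> matches Furniture
  - product 6 (Router): category_id=5 -> matches Furniture
So 2 of 6 rows are dropped.

SQL:
SELECT a.name, b.name AS category
FROM products a
INNER JOIN categories b ON a.category_id = b.id

Result:
name    | category 
--------+----------
Phone   | Furniture
Chair   | Outdoor  
Printer | Furniture
Router  | Furniture


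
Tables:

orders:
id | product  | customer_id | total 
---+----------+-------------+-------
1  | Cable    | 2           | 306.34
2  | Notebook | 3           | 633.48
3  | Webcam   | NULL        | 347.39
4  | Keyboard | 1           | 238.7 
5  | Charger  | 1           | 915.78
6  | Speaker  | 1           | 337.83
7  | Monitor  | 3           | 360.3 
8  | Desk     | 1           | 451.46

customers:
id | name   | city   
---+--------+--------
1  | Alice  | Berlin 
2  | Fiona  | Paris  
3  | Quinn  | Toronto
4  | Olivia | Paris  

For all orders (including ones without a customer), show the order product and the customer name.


LEFT JOIN keeps every row from orders (the left table); where customer_id has no match in customers, the customer columns become NULL. Walk through each order:
  - order 1 (Cable): customer_id=2 -> matches Fiona
  - order 2 (Notebook): customer_id=3 -> matches Quinn
  - order 3 (Webcam): customer_id=NULL, no match -> kept with NULL
  - order 4 (Keyboard): customer_id=1 -> matches Alice
  - order 5 (Charger): customer_id=1 -> matches Alice
  - order 6 (Speaker): customer_id=1 -> matches Alice
  - order 7 (Monitor): customer_id=3 -> matches Quinn
  - order 8 (Desk): customer_id=1 -> matches Alice
All 8 rows appear; 1 has NULL customer.

SQL:
SELECT a.product, b.name AS customer
FROM orders a
LEFT JOIN customers b ON a.customer_id = b.id

Result:
product  | customer
---------+---------
Cable    | Fiona   
Notebook | Quinn   
Webcam   | NULL    
Keyboard | Alice   
Charger  | Alice   
Speaker  | Alice   
Monitor  | Quinn   
Desk     | Alice   


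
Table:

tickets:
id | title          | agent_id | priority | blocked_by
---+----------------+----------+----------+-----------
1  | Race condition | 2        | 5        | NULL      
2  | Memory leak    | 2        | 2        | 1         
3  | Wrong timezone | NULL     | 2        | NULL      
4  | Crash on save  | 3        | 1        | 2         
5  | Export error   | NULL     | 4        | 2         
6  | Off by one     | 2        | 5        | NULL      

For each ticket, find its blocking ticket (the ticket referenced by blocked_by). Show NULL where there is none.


This is a self-join: tickets is joined to a second copy of itself, matching each row's blocked_by to another row's id. Use LEFT JOIN so rows with blocked_by=NULL are kept.
  - ticket 1 (Race condition): blocked_by=NULL -> NULL
  - ticket 2 (Memory leak): blocked_by=1 -> Race condition
  - ticket 3 (Wrong timezone): blocked_by=NULL -> NULL
  - ticket 4 (Crash on save): blocked_by=2 -> Memory leak
  - ticket 5 (Export error): blocked_by=2 -> Memory leak
  - ticket 6 (Off by one): blocked_by=NULL -> NULL

SQL:
SELECT a.title AS item, b.title AS blocked_by
FROM tickets a
LEFT JOIN tickets b ON a.blocked_by = b.id

Result:
item           | blocked_by    
---------------+---------------
Race condition | NULL          
Memory leak    | Race condition
Wrong timezone | NULL          
Crash on save  | Memory leak   
Export error   | Memory leak   
Off by one     | NULL          


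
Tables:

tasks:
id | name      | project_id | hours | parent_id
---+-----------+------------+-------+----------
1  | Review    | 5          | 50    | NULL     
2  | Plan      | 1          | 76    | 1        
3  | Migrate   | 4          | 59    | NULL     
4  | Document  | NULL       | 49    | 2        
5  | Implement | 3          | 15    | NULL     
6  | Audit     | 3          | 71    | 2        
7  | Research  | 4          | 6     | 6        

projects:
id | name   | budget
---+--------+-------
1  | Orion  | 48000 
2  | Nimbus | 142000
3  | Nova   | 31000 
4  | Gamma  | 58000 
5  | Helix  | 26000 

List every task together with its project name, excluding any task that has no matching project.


INNER JOIN keeps only tasks rows whose project_id matches an id in projects. Walk through each task:
  - task 1 (Review): project_id=5 -> matches Helix
  - task 2 (Plan): project_id=1 -> matches Orion
  - task 3 (Migrate): project_id=4 -> matches Gamma
  - task 4 (Document): project_id=NULL, no match -> dropped
  - task 5 (Implement): project_id=3 -> matches Nova
  - task 6 (Audit): project_id=3 -> matches Nova
  - task 7 (Research): project_id=4 -> matches Gamma
So 1 of 7 rows is dropped.

SQL:
SELECT a.name, b.name AS project
FROM tasks a
INNER JOIN projects b ON a.project_id = b.id

Result:
name      | project
----------+--------
Review    | Helix  
Plan      | Orion  
Migrate   | Gamma  
Implement | Nova   
Audit     | Nova   
Research  | Gamma  


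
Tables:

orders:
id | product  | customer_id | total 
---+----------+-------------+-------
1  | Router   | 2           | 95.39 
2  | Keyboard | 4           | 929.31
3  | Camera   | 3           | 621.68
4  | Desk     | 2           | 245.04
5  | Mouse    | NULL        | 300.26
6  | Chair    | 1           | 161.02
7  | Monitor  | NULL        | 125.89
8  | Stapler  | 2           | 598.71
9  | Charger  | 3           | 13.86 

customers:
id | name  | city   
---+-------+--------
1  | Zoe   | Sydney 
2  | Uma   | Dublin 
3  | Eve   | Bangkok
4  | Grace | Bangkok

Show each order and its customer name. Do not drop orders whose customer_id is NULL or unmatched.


LEFT JOIN keeps every row from orders (the left table); where customer_id has no match in customers, the customer columns become NULL. Walk through each order:
  - order 1 (Router): customer_id=2 -> matches Uma
  - order 2 (Keyboard): customer_id=4 -> matches Grace
  - order 3 (Camera): customer_id=3 -> matches Eve
  - order 4 (Desk): customer_id=2 -> matches Uma
  - order 5 (Mouse): customer_id=NULL, no match -> kept with NULL
  - order 6 (Chair): customer_id=1 -> matches Zoe
  - order 7 (Monitor): customer_id=NULL, no match -> kept with NULL
  - order 8 (Stapler): customer_id=2 -> matches Uma
  - order 9 (Charger): customer_id=3 -> matches Eve
All 9 rows appear; 2 have NULL customer.

SQL:
SELECT a.product, b.name AS customer
FROM orders a
LEFT JOIN customers b ON a.customer_id = b.id

Result:
product  | customer
---------+---------
Router   | Uma     
Keyboard | Grace   
Camera   | Eve     
Desk     | Uma     
Mouse    | NULL    
Chair    | Zoe     
Monitor  | NULL    
Stapler  | Uma     
Charger  | Eve     
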